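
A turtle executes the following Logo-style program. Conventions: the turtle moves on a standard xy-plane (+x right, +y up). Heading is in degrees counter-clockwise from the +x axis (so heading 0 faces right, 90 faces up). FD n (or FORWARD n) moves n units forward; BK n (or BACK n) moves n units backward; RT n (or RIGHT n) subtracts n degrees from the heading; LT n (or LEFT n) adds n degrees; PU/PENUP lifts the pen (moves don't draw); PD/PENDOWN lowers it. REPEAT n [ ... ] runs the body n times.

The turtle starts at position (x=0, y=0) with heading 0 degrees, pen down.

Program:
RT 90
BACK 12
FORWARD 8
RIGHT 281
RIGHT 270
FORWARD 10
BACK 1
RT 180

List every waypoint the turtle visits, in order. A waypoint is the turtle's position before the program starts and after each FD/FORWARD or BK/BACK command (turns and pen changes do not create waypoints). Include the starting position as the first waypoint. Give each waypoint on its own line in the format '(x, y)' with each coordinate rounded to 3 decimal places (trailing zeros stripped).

Answer: (0, 0)
(0, 12)
(0, 4)
(1.908, 13.816)
(1.717, 12.835)

Derivation:
Executing turtle program step by step:
Start: pos=(0,0), heading=0, pen down
RT 90: heading 0 -> 270
BK 12: (0,0) -> (0,12) [heading=270, draw]
FD 8: (0,12) -> (0,4) [heading=270, draw]
RT 281: heading 270 -> 349
RT 270: heading 349 -> 79
FD 10: (0,4) -> (1.908,13.816) [heading=79, draw]
BK 1: (1.908,13.816) -> (1.717,12.835) [heading=79, draw]
RT 180: heading 79 -> 259
Final: pos=(1.717,12.835), heading=259, 4 segment(s) drawn
Waypoints (5 total):
(0, 0)
(0, 12)
(0, 4)
(1.908, 13.816)
(1.717, 12.835)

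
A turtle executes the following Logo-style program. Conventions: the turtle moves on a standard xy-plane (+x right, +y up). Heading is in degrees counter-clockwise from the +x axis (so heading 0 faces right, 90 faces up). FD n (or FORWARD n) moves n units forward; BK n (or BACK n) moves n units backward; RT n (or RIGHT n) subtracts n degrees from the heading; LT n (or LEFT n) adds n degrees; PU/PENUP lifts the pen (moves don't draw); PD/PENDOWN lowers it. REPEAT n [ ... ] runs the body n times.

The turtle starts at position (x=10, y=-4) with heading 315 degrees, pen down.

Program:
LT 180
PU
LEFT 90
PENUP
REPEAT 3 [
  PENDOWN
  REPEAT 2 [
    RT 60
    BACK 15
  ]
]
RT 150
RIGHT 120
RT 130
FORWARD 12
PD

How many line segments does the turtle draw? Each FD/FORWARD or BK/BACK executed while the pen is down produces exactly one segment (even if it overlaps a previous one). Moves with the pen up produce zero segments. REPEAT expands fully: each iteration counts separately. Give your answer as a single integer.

Answer: 7

Derivation:
Executing turtle program step by step:
Start: pos=(10,-4), heading=315, pen down
LT 180: heading 315 -> 135
PU: pen up
LT 90: heading 135 -> 225
PU: pen up
REPEAT 3 [
  -- iteration 1/3 --
  PD: pen down
  REPEAT 2 [
    -- iteration 1/2 --
    RT 60: heading 225 -> 165
    BK 15: (10,-4) -> (24.489,-7.882) [heading=165, draw]
    -- iteration 2/2 --
    RT 60: heading 165 -> 105
    BK 15: (24.489,-7.882) -> (28.371,-22.371) [heading=105, draw]
  ]
  -- iteration 2/3 --
  PD: pen down
  REPEAT 2 [
    -- iteration 1/2 --
    RT 60: heading 105 -> 45
    BK 15: (28.371,-22.371) -> (17.765,-32.978) [heading=45, draw]
    -- iteration 2/2 --
    RT 60: heading 45 -> 345
    BK 15: (17.765,-32.978) -> (3.276,-29.095) [heading=345, draw]
  ]
  -- iteration 3/3 --
  PD: pen down
  REPEAT 2 [
    -- iteration 1/2 --
    RT 60: heading 345 -> 285
    BK 15: (3.276,-29.095) -> (-0.607,-14.607) [heading=285, draw]
    -- iteration 2/2 --
    RT 60: heading 285 -> 225
    BK 15: (-0.607,-14.607) -> (10,-4) [heading=225, draw]
  ]
]
RT 150: heading 225 -> 75
RT 120: heading 75 -> 315
RT 130: heading 315 -> 185
FD 12: (10,-4) -> (-1.954,-5.046) [heading=185, draw]
PD: pen down
Final: pos=(-1.954,-5.046), heading=185, 7 segment(s) drawn
Segments drawn: 7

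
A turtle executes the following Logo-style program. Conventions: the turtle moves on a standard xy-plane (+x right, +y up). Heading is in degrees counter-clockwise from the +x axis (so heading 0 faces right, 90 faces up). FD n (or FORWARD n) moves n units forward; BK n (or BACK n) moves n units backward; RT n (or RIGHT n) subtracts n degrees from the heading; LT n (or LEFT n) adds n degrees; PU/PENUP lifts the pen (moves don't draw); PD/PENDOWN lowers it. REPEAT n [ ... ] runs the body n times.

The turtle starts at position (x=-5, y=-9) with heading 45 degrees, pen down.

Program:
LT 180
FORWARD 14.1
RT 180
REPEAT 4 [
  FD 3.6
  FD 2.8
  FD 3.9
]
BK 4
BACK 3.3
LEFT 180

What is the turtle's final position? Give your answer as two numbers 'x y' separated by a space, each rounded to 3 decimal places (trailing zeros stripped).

Answer: 9.001 5.001

Derivation:
Executing turtle program step by step:
Start: pos=(-5,-9), heading=45, pen down
LT 180: heading 45 -> 225
FD 14.1: (-5,-9) -> (-14.97,-18.97) [heading=225, draw]
RT 180: heading 225 -> 45
REPEAT 4 [
  -- iteration 1/4 --
  FD 3.6: (-14.97,-18.97) -> (-12.425,-16.425) [heading=45, draw]
  FD 2.8: (-12.425,-16.425) -> (-10.445,-14.445) [heading=45, draw]
  FD 3.9: (-10.445,-14.445) -> (-7.687,-11.687) [heading=45, draw]
  -- iteration 2/4 --
  FD 3.6: (-7.687,-11.687) -> (-5.141,-9.141) [heading=45, draw]
  FD 2.8: (-5.141,-9.141) -> (-3.162,-7.162) [heading=45, draw]
  FD 3.9: (-3.162,-7.162) -> (-0.404,-4.404) [heading=45, draw]
  -- iteration 3/4 --
  FD 3.6: (-0.404,-4.404) -> (2.142,-1.858) [heading=45, draw]
  FD 2.8: (2.142,-1.858) -> (4.122,0.122) [heading=45, draw]
  FD 3.9: (4.122,0.122) -> (6.879,2.879) [heading=45, draw]
  -- iteration 4/4 --
  FD 3.6: (6.879,2.879) -> (9.425,5.425) [heading=45, draw]
  FD 2.8: (9.425,5.425) -> (11.405,7.405) [heading=45, draw]
  FD 3.9: (11.405,7.405) -> (14.163,10.163) [heading=45, draw]
]
BK 4: (14.163,10.163) -> (11.334,7.334) [heading=45, draw]
BK 3.3: (11.334,7.334) -> (9.001,5.001) [heading=45, draw]
LT 180: heading 45 -> 225
Final: pos=(9.001,5.001), heading=225, 15 segment(s) drawn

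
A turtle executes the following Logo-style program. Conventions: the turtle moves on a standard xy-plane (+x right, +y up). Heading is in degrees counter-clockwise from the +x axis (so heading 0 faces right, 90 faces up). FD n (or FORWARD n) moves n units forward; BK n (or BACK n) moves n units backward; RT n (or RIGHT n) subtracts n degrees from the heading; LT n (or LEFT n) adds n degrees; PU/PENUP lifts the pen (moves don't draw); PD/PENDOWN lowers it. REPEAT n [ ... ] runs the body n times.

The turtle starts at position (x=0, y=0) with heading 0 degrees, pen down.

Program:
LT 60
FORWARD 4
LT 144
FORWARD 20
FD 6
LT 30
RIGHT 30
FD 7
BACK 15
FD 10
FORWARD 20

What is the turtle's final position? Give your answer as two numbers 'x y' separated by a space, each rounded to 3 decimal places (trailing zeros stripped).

Executing turtle program step by step:
Start: pos=(0,0), heading=0, pen down
LT 60: heading 0 -> 60
FD 4: (0,0) -> (2,3.464) [heading=60, draw]
LT 144: heading 60 -> 204
FD 20: (2,3.464) -> (-16.271,-4.671) [heading=204, draw]
FD 6: (-16.271,-4.671) -> (-21.752,-7.111) [heading=204, draw]
LT 30: heading 204 -> 234
RT 30: heading 234 -> 204
FD 7: (-21.752,-7.111) -> (-28.147,-9.958) [heading=204, draw]
BK 15: (-28.147,-9.958) -> (-14.444,-3.857) [heading=204, draw]
FD 10: (-14.444,-3.857) -> (-23.579,-7.925) [heading=204, draw]
FD 20: (-23.579,-7.925) -> (-41.85,-16.059) [heading=204, draw]
Final: pos=(-41.85,-16.059), heading=204, 7 segment(s) drawn

Answer: -41.85 -16.059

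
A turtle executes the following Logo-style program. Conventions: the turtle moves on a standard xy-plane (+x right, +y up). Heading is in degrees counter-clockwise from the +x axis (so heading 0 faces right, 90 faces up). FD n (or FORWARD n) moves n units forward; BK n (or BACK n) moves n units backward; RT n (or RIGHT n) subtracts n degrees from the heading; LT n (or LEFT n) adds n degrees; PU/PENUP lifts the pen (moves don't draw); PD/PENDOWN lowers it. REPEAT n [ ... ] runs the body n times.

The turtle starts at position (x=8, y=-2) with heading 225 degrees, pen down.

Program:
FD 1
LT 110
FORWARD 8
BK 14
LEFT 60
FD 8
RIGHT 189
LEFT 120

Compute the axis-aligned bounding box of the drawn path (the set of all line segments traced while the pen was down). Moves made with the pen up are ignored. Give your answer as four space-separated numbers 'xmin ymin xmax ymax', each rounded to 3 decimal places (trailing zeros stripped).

Executing turtle program step by step:
Start: pos=(8,-2), heading=225, pen down
FD 1: (8,-2) -> (7.293,-2.707) [heading=225, draw]
LT 110: heading 225 -> 335
FD 8: (7.293,-2.707) -> (14.543,-6.088) [heading=335, draw]
BK 14: (14.543,-6.088) -> (1.855,-0.171) [heading=335, draw]
LT 60: heading 335 -> 35
FD 8: (1.855,-0.171) -> (8.408,4.417) [heading=35, draw]
RT 189: heading 35 -> 206
LT 120: heading 206 -> 326
Final: pos=(8.408,4.417), heading=326, 4 segment(s) drawn

Segment endpoints: x in {1.855, 7.293, 8, 8.408, 14.543}, y in {-6.088, -2.707, -2, -0.171, 4.417}
xmin=1.855, ymin=-6.088, xmax=14.543, ymax=4.417

Answer: 1.855 -6.088 14.543 4.417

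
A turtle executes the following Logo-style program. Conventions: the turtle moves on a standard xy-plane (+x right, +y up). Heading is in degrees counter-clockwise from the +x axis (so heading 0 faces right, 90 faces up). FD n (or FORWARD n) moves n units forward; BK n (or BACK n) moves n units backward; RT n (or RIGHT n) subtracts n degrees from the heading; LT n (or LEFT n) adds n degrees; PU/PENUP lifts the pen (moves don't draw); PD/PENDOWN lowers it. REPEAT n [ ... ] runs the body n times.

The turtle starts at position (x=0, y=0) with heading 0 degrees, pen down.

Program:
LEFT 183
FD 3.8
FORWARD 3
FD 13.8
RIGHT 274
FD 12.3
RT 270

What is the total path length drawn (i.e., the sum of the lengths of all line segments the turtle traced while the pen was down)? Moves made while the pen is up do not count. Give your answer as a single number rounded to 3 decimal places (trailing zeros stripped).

Executing turtle program step by step:
Start: pos=(0,0), heading=0, pen down
LT 183: heading 0 -> 183
FD 3.8: (0,0) -> (-3.795,-0.199) [heading=183, draw]
FD 3: (-3.795,-0.199) -> (-6.791,-0.356) [heading=183, draw]
FD 13.8: (-6.791,-0.356) -> (-20.572,-1.078) [heading=183, draw]
RT 274: heading 183 -> 269
FD 12.3: (-20.572,-1.078) -> (-20.786,-13.376) [heading=269, draw]
RT 270: heading 269 -> 359
Final: pos=(-20.786,-13.376), heading=359, 4 segment(s) drawn

Segment lengths:
  seg 1: (0,0) -> (-3.795,-0.199), length = 3.8
  seg 2: (-3.795,-0.199) -> (-6.791,-0.356), length = 3
  seg 3: (-6.791,-0.356) -> (-20.572,-1.078), length = 13.8
  seg 4: (-20.572,-1.078) -> (-20.786,-13.376), length = 12.3
Total = 32.9

Answer: 32.9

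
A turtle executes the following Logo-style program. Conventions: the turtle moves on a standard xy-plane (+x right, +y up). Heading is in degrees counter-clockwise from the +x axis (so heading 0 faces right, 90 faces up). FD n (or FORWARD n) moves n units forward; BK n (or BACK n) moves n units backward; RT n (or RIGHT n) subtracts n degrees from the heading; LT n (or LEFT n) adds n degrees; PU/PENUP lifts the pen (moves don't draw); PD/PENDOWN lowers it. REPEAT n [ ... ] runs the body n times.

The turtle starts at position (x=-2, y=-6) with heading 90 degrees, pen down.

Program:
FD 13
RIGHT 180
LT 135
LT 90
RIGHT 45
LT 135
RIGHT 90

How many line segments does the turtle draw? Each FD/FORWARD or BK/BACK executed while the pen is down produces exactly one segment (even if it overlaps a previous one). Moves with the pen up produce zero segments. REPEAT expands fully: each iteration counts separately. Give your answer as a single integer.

Executing turtle program step by step:
Start: pos=(-2,-6), heading=90, pen down
FD 13: (-2,-6) -> (-2,7) [heading=90, draw]
RT 180: heading 90 -> 270
LT 135: heading 270 -> 45
LT 90: heading 45 -> 135
RT 45: heading 135 -> 90
LT 135: heading 90 -> 225
RT 90: heading 225 -> 135
Final: pos=(-2,7), heading=135, 1 segment(s) drawn
Segments drawn: 1

Answer: 1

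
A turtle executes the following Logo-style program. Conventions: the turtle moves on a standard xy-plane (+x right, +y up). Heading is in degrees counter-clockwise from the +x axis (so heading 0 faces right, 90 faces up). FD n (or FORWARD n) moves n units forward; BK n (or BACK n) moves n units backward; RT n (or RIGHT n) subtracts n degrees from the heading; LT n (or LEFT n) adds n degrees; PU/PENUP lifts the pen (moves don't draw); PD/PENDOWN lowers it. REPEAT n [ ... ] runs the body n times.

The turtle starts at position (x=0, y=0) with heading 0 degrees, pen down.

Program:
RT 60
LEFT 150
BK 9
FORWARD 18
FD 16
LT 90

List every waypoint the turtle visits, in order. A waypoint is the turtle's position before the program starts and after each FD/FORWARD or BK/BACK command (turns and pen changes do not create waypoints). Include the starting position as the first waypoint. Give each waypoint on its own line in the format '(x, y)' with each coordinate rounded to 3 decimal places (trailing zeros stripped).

Answer: (0, 0)
(0, -9)
(0, 9)
(0, 25)

Derivation:
Executing turtle program step by step:
Start: pos=(0,0), heading=0, pen down
RT 60: heading 0 -> 300
LT 150: heading 300 -> 90
BK 9: (0,0) -> (0,-9) [heading=90, draw]
FD 18: (0,-9) -> (0,9) [heading=90, draw]
FD 16: (0,9) -> (0,25) [heading=90, draw]
LT 90: heading 90 -> 180
Final: pos=(0,25), heading=180, 3 segment(s) drawn
Waypoints (4 total):
(0, 0)
(0, -9)
(0, 9)
(0, 25)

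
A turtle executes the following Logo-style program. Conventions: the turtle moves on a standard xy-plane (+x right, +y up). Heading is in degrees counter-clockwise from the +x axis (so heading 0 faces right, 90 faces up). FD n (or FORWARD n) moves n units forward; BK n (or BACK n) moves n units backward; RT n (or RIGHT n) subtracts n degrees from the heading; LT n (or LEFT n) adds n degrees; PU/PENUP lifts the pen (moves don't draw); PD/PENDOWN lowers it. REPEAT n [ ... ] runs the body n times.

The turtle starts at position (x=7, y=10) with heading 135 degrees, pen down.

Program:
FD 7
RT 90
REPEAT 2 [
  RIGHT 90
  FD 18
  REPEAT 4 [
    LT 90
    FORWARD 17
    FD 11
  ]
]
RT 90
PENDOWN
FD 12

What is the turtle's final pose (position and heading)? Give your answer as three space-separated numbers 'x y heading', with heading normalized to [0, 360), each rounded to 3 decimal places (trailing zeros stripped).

Answer: -6.435 -2.021 135

Derivation:
Executing turtle program step by step:
Start: pos=(7,10), heading=135, pen down
FD 7: (7,10) -> (2.05,14.95) [heading=135, draw]
RT 90: heading 135 -> 45
REPEAT 2 [
  -- iteration 1/2 --
  RT 90: heading 45 -> 315
  FD 18: (2.05,14.95) -> (14.778,2.222) [heading=315, draw]
  REPEAT 4 [
    -- iteration 1/4 --
    LT 90: heading 315 -> 45
    FD 17: (14.778,2.222) -> (26.799,14.243) [heading=45, draw]
    FD 11: (26.799,14.243) -> (34.577,22.021) [heading=45, draw]
    -- iteration 2/4 --
    LT 90: heading 45 -> 135
    FD 17: (34.577,22.021) -> (22.556,34.042) [heading=135, draw]
    FD 11: (22.556,34.042) -> (14.778,41.82) [heading=135, draw]
    -- iteration 3/4 --
    LT 90: heading 135 -> 225
    FD 17: (14.778,41.82) -> (2.757,29.799) [heading=225, draw]
    FD 11: (2.757,29.799) -> (-5.021,22.021) [heading=225, draw]
    -- iteration 4/4 --
    LT 90: heading 225 -> 315
    FD 17: (-5.021,22.021) -> (7,10) [heading=315, draw]
    FD 11: (7,10) -> (14.778,2.222) [heading=315, draw]
  ]
  -- iteration 2/2 --
  RT 90: heading 315 -> 225
  FD 18: (14.778,2.222) -> (2.05,-10.506) [heading=225, draw]
  REPEAT 4 [
    -- iteration 1/4 --
    LT 90: heading 225 -> 315
    FD 17: (2.05,-10.506) -> (14.071,-22.527) [heading=315, draw]
    FD 11: (14.071,-22.527) -> (21.849,-30.305) [heading=315, draw]
    -- iteration 2/4 --
    LT 90: heading 315 -> 45
    FD 17: (21.849,-30.305) -> (33.87,-18.284) [heading=45, draw]
    FD 11: (33.87,-18.284) -> (41.648,-10.506) [heading=45, draw]
    -- iteration 3/4 --
    LT 90: heading 45 -> 135
    FD 17: (41.648,-10.506) -> (29.627,1.515) [heading=135, draw]
    FD 11: (29.627,1.515) -> (21.849,9.293) [heading=135, draw]
    -- iteration 4/4 --
    LT 90: heading 135 -> 225
    FD 17: (21.849,9.293) -> (9.828,-2.728) [heading=225, draw]
    FD 11: (9.828,-2.728) -> (2.05,-10.506) [heading=225, draw]
  ]
]
RT 90: heading 225 -> 135
PD: pen down
FD 12: (2.05,-10.506) -> (-6.435,-2.021) [heading=135, draw]
Final: pos=(-6.435,-2.021), heading=135, 20 segment(s) drawn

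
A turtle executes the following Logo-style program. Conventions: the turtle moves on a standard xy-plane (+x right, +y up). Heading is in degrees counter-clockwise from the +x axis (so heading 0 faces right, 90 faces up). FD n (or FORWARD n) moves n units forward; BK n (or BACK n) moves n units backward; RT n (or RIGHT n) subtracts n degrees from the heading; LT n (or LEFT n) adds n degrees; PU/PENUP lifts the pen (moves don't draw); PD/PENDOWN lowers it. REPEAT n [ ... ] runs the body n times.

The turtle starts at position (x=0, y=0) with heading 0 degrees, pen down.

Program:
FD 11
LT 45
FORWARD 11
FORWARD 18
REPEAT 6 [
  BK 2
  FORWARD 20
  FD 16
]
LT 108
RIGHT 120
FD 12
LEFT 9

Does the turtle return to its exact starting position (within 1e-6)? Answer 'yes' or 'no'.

Answer: no

Derivation:
Executing turtle program step by step:
Start: pos=(0,0), heading=0, pen down
FD 11: (0,0) -> (11,0) [heading=0, draw]
LT 45: heading 0 -> 45
FD 11: (11,0) -> (18.778,7.778) [heading=45, draw]
FD 18: (18.778,7.778) -> (31.506,20.506) [heading=45, draw]
REPEAT 6 [
  -- iteration 1/6 --
  BK 2: (31.506,20.506) -> (30.092,19.092) [heading=45, draw]
  FD 20: (30.092,19.092) -> (44.234,33.234) [heading=45, draw]
  FD 16: (44.234,33.234) -> (55.548,44.548) [heading=45, draw]
  -- iteration 2/6 --
  BK 2: (55.548,44.548) -> (54.134,43.134) [heading=45, draw]
  FD 20: (54.134,43.134) -> (68.276,57.276) [heading=45, draw]
  FD 16: (68.276,57.276) -> (79.589,68.589) [heading=45, draw]
  -- iteration 3/6 --
  BK 2: (79.589,68.589) -> (78.175,67.175) [heading=45, draw]
  FD 20: (78.175,67.175) -> (92.317,81.317) [heading=45, draw]
  FD 16: (92.317,81.317) -> (103.631,92.631) [heading=45, draw]
  -- iteration 4/6 --
  BK 2: (103.631,92.631) -> (102.217,91.217) [heading=45, draw]
  FD 20: (102.217,91.217) -> (116.359,105.359) [heading=45, draw]
  FD 16: (116.359,105.359) -> (127.673,116.673) [heading=45, draw]
  -- iteration 5/6 --
  BK 2: (127.673,116.673) -> (126.258,115.258) [heading=45, draw]
  FD 20: (126.258,115.258) -> (140.401,129.401) [heading=45, draw]
  FD 16: (140.401,129.401) -> (151.714,140.714) [heading=45, draw]
  -- iteration 6/6 --
  BK 2: (151.714,140.714) -> (150.3,139.3) [heading=45, draw]
  FD 20: (150.3,139.3) -> (164.442,153.442) [heading=45, draw]
  FD 16: (164.442,153.442) -> (175.756,164.756) [heading=45, draw]
]
LT 108: heading 45 -> 153
RT 120: heading 153 -> 33
FD 12: (175.756,164.756) -> (185.82,171.292) [heading=33, draw]
LT 9: heading 33 -> 42
Final: pos=(185.82,171.292), heading=42, 22 segment(s) drawn

Start position: (0, 0)
Final position: (185.82, 171.292)
Distance = 252.725; >= 1e-6 -> NOT closed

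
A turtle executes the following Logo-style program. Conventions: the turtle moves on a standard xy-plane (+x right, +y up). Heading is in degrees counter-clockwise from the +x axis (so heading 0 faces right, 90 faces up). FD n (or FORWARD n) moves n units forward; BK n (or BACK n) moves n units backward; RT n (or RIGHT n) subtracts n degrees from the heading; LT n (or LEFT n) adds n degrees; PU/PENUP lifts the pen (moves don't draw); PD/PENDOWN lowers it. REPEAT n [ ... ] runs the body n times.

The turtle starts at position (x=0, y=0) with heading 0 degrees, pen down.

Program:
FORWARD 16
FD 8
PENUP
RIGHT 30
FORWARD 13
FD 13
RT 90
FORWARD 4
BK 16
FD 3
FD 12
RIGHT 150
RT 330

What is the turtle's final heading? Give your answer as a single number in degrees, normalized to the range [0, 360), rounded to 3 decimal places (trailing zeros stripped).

Executing turtle program step by step:
Start: pos=(0,0), heading=0, pen down
FD 16: (0,0) -> (16,0) [heading=0, draw]
FD 8: (16,0) -> (24,0) [heading=0, draw]
PU: pen up
RT 30: heading 0 -> 330
FD 13: (24,0) -> (35.258,-6.5) [heading=330, move]
FD 13: (35.258,-6.5) -> (46.517,-13) [heading=330, move]
RT 90: heading 330 -> 240
FD 4: (46.517,-13) -> (44.517,-16.464) [heading=240, move]
BK 16: (44.517,-16.464) -> (52.517,-2.608) [heading=240, move]
FD 3: (52.517,-2.608) -> (51.017,-5.206) [heading=240, move]
FD 12: (51.017,-5.206) -> (45.017,-15.598) [heading=240, move]
RT 150: heading 240 -> 90
RT 330: heading 90 -> 120
Final: pos=(45.017,-15.598), heading=120, 2 segment(s) drawn

Answer: 120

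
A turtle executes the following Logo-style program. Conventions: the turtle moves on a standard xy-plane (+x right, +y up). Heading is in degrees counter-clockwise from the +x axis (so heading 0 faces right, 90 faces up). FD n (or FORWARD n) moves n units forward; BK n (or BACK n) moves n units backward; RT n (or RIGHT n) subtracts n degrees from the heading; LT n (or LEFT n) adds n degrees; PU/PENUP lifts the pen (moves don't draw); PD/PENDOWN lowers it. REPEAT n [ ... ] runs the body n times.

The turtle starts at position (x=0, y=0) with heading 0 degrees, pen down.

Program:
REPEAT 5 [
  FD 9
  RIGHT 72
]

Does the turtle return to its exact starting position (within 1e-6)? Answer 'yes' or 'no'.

Executing turtle program step by step:
Start: pos=(0,0), heading=0, pen down
REPEAT 5 [
  -- iteration 1/5 --
  FD 9: (0,0) -> (9,0) [heading=0, draw]
  RT 72: heading 0 -> 288
  -- iteration 2/5 --
  FD 9: (9,0) -> (11.781,-8.56) [heading=288, draw]
  RT 72: heading 288 -> 216
  -- iteration 3/5 --
  FD 9: (11.781,-8.56) -> (4.5,-13.85) [heading=216, draw]
  RT 72: heading 216 -> 144
  -- iteration 4/5 --
  FD 9: (4.5,-13.85) -> (-2.781,-8.56) [heading=144, draw]
  RT 72: heading 144 -> 72
  -- iteration 5/5 --
  FD 9: (-2.781,-8.56) -> (0,0) [heading=72, draw]
  RT 72: heading 72 -> 0
]
Final: pos=(0,0), heading=0, 5 segment(s) drawn

Start position: (0, 0)
Final position: (0, 0)
Distance = 0; < 1e-6 -> CLOSED

Answer: yes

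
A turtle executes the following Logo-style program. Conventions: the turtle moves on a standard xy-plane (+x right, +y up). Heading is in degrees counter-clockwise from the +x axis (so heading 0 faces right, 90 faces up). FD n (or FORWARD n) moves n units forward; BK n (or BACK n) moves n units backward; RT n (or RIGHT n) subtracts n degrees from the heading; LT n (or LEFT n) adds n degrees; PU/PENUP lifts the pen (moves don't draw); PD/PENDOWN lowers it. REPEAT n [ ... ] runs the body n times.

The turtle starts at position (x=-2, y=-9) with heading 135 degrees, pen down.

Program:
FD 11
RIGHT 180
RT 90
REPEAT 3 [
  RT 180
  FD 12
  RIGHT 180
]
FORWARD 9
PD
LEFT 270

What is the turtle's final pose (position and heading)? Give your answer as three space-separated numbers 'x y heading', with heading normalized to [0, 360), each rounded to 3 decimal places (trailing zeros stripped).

Executing turtle program step by step:
Start: pos=(-2,-9), heading=135, pen down
FD 11: (-2,-9) -> (-9.778,-1.222) [heading=135, draw]
RT 180: heading 135 -> 315
RT 90: heading 315 -> 225
REPEAT 3 [
  -- iteration 1/3 --
  RT 180: heading 225 -> 45
  FD 12: (-9.778,-1.222) -> (-1.293,7.263) [heading=45, draw]
  RT 180: heading 45 -> 225
  -- iteration 2/3 --
  RT 180: heading 225 -> 45
  FD 12: (-1.293,7.263) -> (7.192,15.749) [heading=45, draw]
  RT 180: heading 45 -> 225
  -- iteration 3/3 --
  RT 180: heading 225 -> 45
  FD 12: (7.192,15.749) -> (15.678,24.234) [heading=45, draw]
  RT 180: heading 45 -> 225
]
FD 9: (15.678,24.234) -> (9.314,17.87) [heading=225, draw]
PD: pen down
LT 270: heading 225 -> 135
Final: pos=(9.314,17.87), heading=135, 5 segment(s) drawn

Answer: 9.314 17.87 135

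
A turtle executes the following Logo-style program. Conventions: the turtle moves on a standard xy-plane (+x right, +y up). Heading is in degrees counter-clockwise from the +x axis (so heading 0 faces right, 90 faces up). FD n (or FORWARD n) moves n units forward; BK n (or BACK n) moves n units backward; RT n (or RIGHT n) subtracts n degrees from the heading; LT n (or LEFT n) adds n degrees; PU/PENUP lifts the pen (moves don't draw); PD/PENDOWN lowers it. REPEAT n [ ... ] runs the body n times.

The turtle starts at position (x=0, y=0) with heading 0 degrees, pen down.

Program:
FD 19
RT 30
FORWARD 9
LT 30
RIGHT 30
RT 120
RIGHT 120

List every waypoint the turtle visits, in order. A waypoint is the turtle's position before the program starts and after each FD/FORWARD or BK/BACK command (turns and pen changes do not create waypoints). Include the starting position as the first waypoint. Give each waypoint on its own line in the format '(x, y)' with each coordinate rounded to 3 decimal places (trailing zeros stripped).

Answer: (0, 0)
(19, 0)
(26.794, -4.5)

Derivation:
Executing turtle program step by step:
Start: pos=(0,0), heading=0, pen down
FD 19: (0,0) -> (19,0) [heading=0, draw]
RT 30: heading 0 -> 330
FD 9: (19,0) -> (26.794,-4.5) [heading=330, draw]
LT 30: heading 330 -> 0
RT 30: heading 0 -> 330
RT 120: heading 330 -> 210
RT 120: heading 210 -> 90
Final: pos=(26.794,-4.5), heading=90, 2 segment(s) drawn
Waypoints (3 total):
(0, 0)
(19, 0)
(26.794, -4.5)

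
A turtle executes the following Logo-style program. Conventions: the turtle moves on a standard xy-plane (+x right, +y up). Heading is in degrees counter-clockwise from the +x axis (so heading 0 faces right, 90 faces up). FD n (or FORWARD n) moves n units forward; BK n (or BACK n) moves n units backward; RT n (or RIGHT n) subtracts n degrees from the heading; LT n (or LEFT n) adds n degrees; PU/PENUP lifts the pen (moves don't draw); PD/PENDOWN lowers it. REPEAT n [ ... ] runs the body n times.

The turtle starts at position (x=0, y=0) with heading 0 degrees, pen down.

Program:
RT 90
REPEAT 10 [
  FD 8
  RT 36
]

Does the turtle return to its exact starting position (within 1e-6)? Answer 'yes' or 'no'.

Answer: yes

Derivation:
Executing turtle program step by step:
Start: pos=(0,0), heading=0, pen down
RT 90: heading 0 -> 270
REPEAT 10 [
  -- iteration 1/10 --
  FD 8: (0,0) -> (0,-8) [heading=270, draw]
  RT 36: heading 270 -> 234
  -- iteration 2/10 --
  FD 8: (0,-8) -> (-4.702,-14.472) [heading=234, draw]
  RT 36: heading 234 -> 198
  -- iteration 3/10 --
  FD 8: (-4.702,-14.472) -> (-12.311,-16.944) [heading=198, draw]
  RT 36: heading 198 -> 162
  -- iteration 4/10 --
  FD 8: (-12.311,-16.944) -> (-19.919,-14.472) [heading=162, draw]
  RT 36: heading 162 -> 126
  -- iteration 5/10 --
  FD 8: (-19.919,-14.472) -> (-24.621,-8) [heading=126, draw]
  RT 36: heading 126 -> 90
  -- iteration 6/10 --
  FD 8: (-24.621,-8) -> (-24.621,0) [heading=90, draw]
  RT 36: heading 90 -> 54
  -- iteration 7/10 --
  FD 8: (-24.621,0) -> (-19.919,6.472) [heading=54, draw]
  RT 36: heading 54 -> 18
  -- iteration 8/10 --
  FD 8: (-19.919,6.472) -> (-12.311,8.944) [heading=18, draw]
  RT 36: heading 18 -> 342
  -- iteration 9/10 --
  FD 8: (-12.311,8.944) -> (-4.702,6.472) [heading=342, draw]
  RT 36: heading 342 -> 306
  -- iteration 10/10 --
  FD 8: (-4.702,6.472) -> (0,0) [heading=306, draw]
  RT 36: heading 306 -> 270
]
Final: pos=(0,0), heading=270, 10 segment(s) drawn

Start position: (0, 0)
Final position: (0, 0)
Distance = 0; < 1e-6 -> CLOSED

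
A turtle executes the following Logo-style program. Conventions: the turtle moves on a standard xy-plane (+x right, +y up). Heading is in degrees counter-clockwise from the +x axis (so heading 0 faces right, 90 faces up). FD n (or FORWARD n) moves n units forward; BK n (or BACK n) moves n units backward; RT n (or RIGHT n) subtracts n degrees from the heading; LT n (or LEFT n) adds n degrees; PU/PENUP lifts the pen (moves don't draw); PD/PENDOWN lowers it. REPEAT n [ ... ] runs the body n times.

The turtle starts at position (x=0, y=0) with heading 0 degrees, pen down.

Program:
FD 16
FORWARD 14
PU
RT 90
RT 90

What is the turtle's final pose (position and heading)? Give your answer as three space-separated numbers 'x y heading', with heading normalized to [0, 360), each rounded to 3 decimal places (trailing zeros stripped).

Executing turtle program step by step:
Start: pos=(0,0), heading=0, pen down
FD 16: (0,0) -> (16,0) [heading=0, draw]
FD 14: (16,0) -> (30,0) [heading=0, draw]
PU: pen up
RT 90: heading 0 -> 270
RT 90: heading 270 -> 180
Final: pos=(30,0), heading=180, 2 segment(s) drawn

Answer: 30 0 180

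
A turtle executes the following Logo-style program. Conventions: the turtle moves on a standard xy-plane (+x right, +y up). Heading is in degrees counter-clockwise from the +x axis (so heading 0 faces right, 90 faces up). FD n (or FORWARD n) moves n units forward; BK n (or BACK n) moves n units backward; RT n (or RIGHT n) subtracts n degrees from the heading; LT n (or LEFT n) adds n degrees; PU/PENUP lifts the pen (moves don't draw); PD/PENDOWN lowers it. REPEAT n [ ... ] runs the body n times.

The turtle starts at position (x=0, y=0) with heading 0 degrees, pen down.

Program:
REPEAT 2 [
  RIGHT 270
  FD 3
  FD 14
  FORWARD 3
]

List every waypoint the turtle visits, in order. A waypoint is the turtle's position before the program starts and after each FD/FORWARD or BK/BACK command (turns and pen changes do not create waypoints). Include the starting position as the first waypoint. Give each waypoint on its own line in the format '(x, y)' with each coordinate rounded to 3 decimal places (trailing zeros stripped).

Executing turtle program step by step:
Start: pos=(0,0), heading=0, pen down
REPEAT 2 [
  -- iteration 1/2 --
  RT 270: heading 0 -> 90
  FD 3: (0,0) -> (0,3) [heading=90, draw]
  FD 14: (0,3) -> (0,17) [heading=90, draw]
  FD 3: (0,17) -> (0,20) [heading=90, draw]
  -- iteration 2/2 --
  RT 270: heading 90 -> 180
  FD 3: (0,20) -> (-3,20) [heading=180, draw]
  FD 14: (-3,20) -> (-17,20) [heading=180, draw]
  FD 3: (-17,20) -> (-20,20) [heading=180, draw]
]
Final: pos=(-20,20), heading=180, 6 segment(s) drawn
Waypoints (7 total):
(0, 0)
(0, 3)
(0, 17)
(0, 20)
(-3, 20)
(-17, 20)
(-20, 20)

Answer: (0, 0)
(0, 3)
(0, 17)
(0, 20)
(-3, 20)
(-17, 20)
(-20, 20)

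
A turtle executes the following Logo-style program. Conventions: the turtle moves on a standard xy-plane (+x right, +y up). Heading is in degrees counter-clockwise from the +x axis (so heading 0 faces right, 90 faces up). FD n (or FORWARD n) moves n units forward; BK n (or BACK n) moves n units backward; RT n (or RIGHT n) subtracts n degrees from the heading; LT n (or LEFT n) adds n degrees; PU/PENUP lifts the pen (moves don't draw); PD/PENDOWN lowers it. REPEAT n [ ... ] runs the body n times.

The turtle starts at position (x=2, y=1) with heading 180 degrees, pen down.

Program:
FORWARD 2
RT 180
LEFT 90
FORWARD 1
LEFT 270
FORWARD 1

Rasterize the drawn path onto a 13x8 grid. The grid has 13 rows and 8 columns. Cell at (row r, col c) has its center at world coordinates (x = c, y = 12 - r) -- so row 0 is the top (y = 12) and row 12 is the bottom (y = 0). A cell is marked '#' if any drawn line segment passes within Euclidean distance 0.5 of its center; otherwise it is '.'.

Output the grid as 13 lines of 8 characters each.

Segment 0: (2,1) -> (0,1)
Segment 1: (0,1) -> (0,2)
Segment 2: (0,2) -> (1,2)

Answer: ........
........
........
........
........
........
........
........
........
........
##......
###.....
........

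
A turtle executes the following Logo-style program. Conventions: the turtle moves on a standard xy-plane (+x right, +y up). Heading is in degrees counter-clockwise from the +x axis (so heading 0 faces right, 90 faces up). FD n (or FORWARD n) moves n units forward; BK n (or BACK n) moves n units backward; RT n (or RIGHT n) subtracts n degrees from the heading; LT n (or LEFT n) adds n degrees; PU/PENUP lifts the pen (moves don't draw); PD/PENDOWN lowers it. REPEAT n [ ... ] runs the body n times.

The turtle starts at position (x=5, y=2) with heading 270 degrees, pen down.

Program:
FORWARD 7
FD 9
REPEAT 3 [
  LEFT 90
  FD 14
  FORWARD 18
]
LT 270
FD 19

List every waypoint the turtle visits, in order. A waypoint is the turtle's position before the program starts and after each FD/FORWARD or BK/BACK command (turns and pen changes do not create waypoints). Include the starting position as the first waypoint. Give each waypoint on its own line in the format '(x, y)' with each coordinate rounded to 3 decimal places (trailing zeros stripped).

Executing turtle program step by step:
Start: pos=(5,2), heading=270, pen down
FD 7: (5,2) -> (5,-5) [heading=270, draw]
FD 9: (5,-5) -> (5,-14) [heading=270, draw]
REPEAT 3 [
  -- iteration 1/3 --
  LT 90: heading 270 -> 0
  FD 14: (5,-14) -> (19,-14) [heading=0, draw]
  FD 18: (19,-14) -> (37,-14) [heading=0, draw]
  -- iteration 2/3 --
  LT 90: heading 0 -> 90
  FD 14: (37,-14) -> (37,0) [heading=90, draw]
  FD 18: (37,0) -> (37,18) [heading=90, draw]
  -- iteration 3/3 --
  LT 90: heading 90 -> 180
  FD 14: (37,18) -> (23,18) [heading=180, draw]
  FD 18: (23,18) -> (5,18) [heading=180, draw]
]
LT 270: heading 180 -> 90
FD 19: (5,18) -> (5,37) [heading=90, draw]
Final: pos=(5,37), heading=90, 9 segment(s) drawn
Waypoints (10 total):
(5, 2)
(5, -5)
(5, -14)
(19, -14)
(37, -14)
(37, 0)
(37, 18)
(23, 18)
(5, 18)
(5, 37)

Answer: (5, 2)
(5, -5)
(5, -14)
(19, -14)
(37, -14)
(37, 0)
(37, 18)
(23, 18)
(5, 18)
(5, 37)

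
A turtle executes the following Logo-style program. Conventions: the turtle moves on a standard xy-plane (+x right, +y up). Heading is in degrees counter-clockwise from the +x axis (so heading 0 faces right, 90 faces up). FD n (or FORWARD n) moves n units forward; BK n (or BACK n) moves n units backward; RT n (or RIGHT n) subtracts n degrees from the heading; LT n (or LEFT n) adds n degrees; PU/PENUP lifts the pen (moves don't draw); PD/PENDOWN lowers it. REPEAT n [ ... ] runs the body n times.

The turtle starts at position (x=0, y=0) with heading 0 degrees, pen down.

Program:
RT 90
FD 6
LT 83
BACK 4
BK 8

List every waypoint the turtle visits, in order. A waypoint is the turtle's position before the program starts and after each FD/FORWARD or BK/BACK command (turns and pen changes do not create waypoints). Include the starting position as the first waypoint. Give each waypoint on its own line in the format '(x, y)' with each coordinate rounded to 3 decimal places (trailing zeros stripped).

Executing turtle program step by step:
Start: pos=(0,0), heading=0, pen down
RT 90: heading 0 -> 270
FD 6: (0,0) -> (0,-6) [heading=270, draw]
LT 83: heading 270 -> 353
BK 4: (0,-6) -> (-3.97,-5.513) [heading=353, draw]
BK 8: (-3.97,-5.513) -> (-11.911,-4.538) [heading=353, draw]
Final: pos=(-11.911,-4.538), heading=353, 3 segment(s) drawn
Waypoints (4 total):
(0, 0)
(0, -6)
(-3.97, -5.513)
(-11.911, -4.538)

Answer: (0, 0)
(0, -6)
(-3.97, -5.513)
(-11.911, -4.538)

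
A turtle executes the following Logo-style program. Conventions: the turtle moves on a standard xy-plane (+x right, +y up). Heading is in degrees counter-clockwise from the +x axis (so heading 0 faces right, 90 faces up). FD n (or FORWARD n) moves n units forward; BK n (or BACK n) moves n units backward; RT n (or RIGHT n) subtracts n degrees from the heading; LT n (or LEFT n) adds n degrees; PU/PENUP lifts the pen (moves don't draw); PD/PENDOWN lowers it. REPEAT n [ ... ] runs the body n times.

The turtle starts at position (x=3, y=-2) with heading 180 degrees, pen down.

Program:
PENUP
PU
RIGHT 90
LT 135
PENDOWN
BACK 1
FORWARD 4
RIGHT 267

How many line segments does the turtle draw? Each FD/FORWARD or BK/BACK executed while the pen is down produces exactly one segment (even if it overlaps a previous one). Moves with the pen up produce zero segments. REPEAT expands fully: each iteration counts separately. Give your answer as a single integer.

Answer: 2

Derivation:
Executing turtle program step by step:
Start: pos=(3,-2), heading=180, pen down
PU: pen up
PU: pen up
RT 90: heading 180 -> 90
LT 135: heading 90 -> 225
PD: pen down
BK 1: (3,-2) -> (3.707,-1.293) [heading=225, draw]
FD 4: (3.707,-1.293) -> (0.879,-4.121) [heading=225, draw]
RT 267: heading 225 -> 318
Final: pos=(0.879,-4.121), heading=318, 2 segment(s) drawn
Segments drawn: 2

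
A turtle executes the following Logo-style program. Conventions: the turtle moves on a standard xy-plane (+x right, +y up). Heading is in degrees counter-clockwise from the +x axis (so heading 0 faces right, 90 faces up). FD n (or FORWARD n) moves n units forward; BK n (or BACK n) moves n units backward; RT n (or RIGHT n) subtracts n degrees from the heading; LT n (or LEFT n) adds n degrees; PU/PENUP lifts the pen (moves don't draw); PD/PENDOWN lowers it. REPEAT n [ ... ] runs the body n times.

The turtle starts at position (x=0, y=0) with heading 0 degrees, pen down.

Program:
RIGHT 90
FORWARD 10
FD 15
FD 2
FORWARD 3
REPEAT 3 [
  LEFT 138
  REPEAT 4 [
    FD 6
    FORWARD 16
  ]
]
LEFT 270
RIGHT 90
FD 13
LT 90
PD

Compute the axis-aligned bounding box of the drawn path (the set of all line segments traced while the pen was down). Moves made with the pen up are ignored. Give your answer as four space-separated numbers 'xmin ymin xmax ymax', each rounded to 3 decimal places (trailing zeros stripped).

Executing turtle program step by step:
Start: pos=(0,0), heading=0, pen down
RT 90: heading 0 -> 270
FD 10: (0,0) -> (0,-10) [heading=270, draw]
FD 15: (0,-10) -> (0,-25) [heading=270, draw]
FD 2: (0,-25) -> (0,-27) [heading=270, draw]
FD 3: (0,-27) -> (0,-30) [heading=270, draw]
REPEAT 3 [
  -- iteration 1/3 --
  LT 138: heading 270 -> 48
  REPEAT 4 [
    -- iteration 1/4 --
    FD 6: (0,-30) -> (4.015,-25.541) [heading=48, draw]
    FD 16: (4.015,-25.541) -> (14.721,-13.651) [heading=48, draw]
    -- iteration 2/4 --
    FD 6: (14.721,-13.651) -> (18.736,-9.192) [heading=48, draw]
    FD 16: (18.736,-9.192) -> (29.442,2.698) [heading=48, draw]
    -- iteration 3/4 --
    FD 6: (29.442,2.698) -> (33.457,7.157) [heading=48, draw]
    FD 16: (33.457,7.157) -> (44.163,19.048) [heading=48, draw]
    -- iteration 4/4 --
    FD 6: (44.163,19.048) -> (48.177,23.506) [heading=48, draw]
    FD 16: (48.177,23.506) -> (58.883,35.397) [heading=48, draw]
  ]
  -- iteration 2/3 --
  LT 138: heading 48 -> 186
  REPEAT 4 [
    -- iteration 1/4 --
    FD 6: (58.883,35.397) -> (52.916,34.77) [heading=186, draw]
    FD 16: (52.916,34.77) -> (37.004,33.097) [heading=186, draw]
    -- iteration 2/4 --
    FD 6: (37.004,33.097) -> (31.037,32.47) [heading=186, draw]
    FD 16: (31.037,32.47) -> (15.125,30.797) [heading=186, draw]
    -- iteration 3/4 --
    FD 6: (15.125,30.797) -> (9.157,30.17) [heading=186, draw]
    FD 16: (9.157,30.17) -> (-6.755,28.498) [heading=186, draw]
    -- iteration 4/4 --
    FD 6: (-6.755,28.498) -> (-12.722,27.871) [heading=186, draw]
    FD 16: (-12.722,27.871) -> (-28.634,26.198) [heading=186, draw]
  ]
  -- iteration 3/3 --
  LT 138: heading 186 -> 324
  REPEAT 4 [
    -- iteration 1/4 --
    FD 6: (-28.634,26.198) -> (-23.78,22.672) [heading=324, draw]
    FD 16: (-23.78,22.672) -> (-10.836,13.267) [heading=324, draw]
    -- iteration 2/4 --
    FD 6: (-10.836,13.267) -> (-5.982,9.74) [heading=324, draw]
    FD 16: (-5.982,9.74) -> (6.962,0.336) [heading=324, draw]
    -- iteration 3/4 --
    FD 6: (6.962,0.336) -> (11.816,-3.191) [heading=324, draw]
    FD 16: (11.816,-3.191) -> (24.761,-12.596) [heading=324, draw]
    -- iteration 4/4 --
    FD 6: (24.761,-12.596) -> (29.615,-16.122) [heading=324, draw]
    FD 16: (29.615,-16.122) -> (42.559,-25.527) [heading=324, draw]
  ]
]
LT 270: heading 324 -> 234
RT 90: heading 234 -> 144
FD 13: (42.559,-25.527) -> (32.042,-17.886) [heading=144, draw]
LT 90: heading 144 -> 234
PD: pen down
Final: pos=(32.042,-17.886), heading=234, 29 segment(s) drawn

Segment endpoints: x in {-28.634, -23.78, -12.722, -10.836, -6.755, -5.982, 0, 0, 0, 0, 0, 4.015, 6.962, 9.157, 11.816, 14.721, 15.125, 18.736, 24.761, 29.442, 29.615, 31.037, 32.042, 33.457, 37.004, 42.559, 44.163, 48.177, 52.916, 58.883}, y in {-30, -27, -25.541, -25.527, -25, -17.886, -16.122, -13.651, -12.596, -10, -9.192, -3.191, 0, 0.336, 2.698, 7.157, 9.74, 13.267, 19.048, 22.672, 23.506, 26.198, 27.871, 28.498, 30.17, 30.797, 32.47, 33.097, 34.77, 35.397}
xmin=-28.634, ymin=-30, xmax=58.883, ymax=35.397

Answer: -28.634 -30 58.883 35.397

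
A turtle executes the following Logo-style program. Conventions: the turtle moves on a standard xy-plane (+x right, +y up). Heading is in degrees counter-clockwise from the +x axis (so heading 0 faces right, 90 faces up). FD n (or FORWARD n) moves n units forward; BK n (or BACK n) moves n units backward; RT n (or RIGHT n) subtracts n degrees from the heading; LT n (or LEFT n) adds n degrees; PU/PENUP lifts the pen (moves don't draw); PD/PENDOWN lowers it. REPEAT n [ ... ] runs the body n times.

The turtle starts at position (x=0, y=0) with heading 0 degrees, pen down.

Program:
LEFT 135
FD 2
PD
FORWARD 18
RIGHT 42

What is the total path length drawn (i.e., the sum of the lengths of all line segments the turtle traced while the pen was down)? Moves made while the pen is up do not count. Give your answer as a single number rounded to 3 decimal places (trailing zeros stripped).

Answer: 20

Derivation:
Executing turtle program step by step:
Start: pos=(0,0), heading=0, pen down
LT 135: heading 0 -> 135
FD 2: (0,0) -> (-1.414,1.414) [heading=135, draw]
PD: pen down
FD 18: (-1.414,1.414) -> (-14.142,14.142) [heading=135, draw]
RT 42: heading 135 -> 93
Final: pos=(-14.142,14.142), heading=93, 2 segment(s) drawn

Segment lengths:
  seg 1: (0,0) -> (-1.414,1.414), length = 2
  seg 2: (-1.414,1.414) -> (-14.142,14.142), length = 18
Total = 20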